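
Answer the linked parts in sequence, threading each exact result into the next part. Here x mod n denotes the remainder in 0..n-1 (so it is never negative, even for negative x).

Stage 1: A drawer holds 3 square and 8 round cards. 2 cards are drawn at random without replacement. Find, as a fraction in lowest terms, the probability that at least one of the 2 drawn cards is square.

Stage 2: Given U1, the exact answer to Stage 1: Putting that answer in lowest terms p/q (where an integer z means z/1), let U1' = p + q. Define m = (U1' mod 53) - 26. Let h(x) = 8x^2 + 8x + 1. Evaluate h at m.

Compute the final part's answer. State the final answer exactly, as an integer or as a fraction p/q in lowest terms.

Stage 1: total draws C(11,2) = 55; complement C(8,2) = 28; favorable 55 - 28 = 27; P = 27/55; answer 27/55
Stage 2: U1 = 27/55; threaded value p + q = 82; m = 3; 8*(3)^2 + 8*(3)^1 + 1 = (72) + (24) + (1) = 97; answer 97

97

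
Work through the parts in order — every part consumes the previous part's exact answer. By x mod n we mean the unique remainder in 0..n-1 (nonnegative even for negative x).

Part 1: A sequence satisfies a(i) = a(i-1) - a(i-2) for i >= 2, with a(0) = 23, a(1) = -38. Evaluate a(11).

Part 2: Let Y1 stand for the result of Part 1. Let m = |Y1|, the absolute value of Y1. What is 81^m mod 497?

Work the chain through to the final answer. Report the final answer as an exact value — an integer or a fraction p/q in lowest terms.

Part 1: a(2) = 1*(-38) - 1*(23) = -61; iterating: a(2)=-61, a(3)=-23, a(4)=38, a(5)=61, a(6)=23, a(7)=-38, a(8)=-61, a(9)=-23, a(10)=38, a(11)=61; answer 61
Part 2: Y1 = 61; m = 61; squarings mod 497: 81^1=81, 81^2=100, 81^4=60, 81^8=121, 81^16=228, 81^32=296; 81^61 = 81^1 * 81^4 * 81^8 * 81^16 * 81^32 = 95 (mod 497); answer 95

95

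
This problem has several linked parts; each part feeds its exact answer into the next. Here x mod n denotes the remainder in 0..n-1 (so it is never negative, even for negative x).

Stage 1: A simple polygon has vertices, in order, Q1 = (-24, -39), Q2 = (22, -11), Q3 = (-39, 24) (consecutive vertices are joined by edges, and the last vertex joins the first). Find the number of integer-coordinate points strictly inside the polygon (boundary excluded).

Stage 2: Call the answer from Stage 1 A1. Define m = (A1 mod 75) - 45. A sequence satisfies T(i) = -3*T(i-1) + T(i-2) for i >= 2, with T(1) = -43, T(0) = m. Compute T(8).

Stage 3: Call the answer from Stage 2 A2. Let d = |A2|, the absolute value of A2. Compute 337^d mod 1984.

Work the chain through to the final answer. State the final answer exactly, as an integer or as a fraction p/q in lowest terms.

Stage 1: cross terms: (-24*-11 - 22*-39)=1122, (22*24 - -39*-11)=99, (-39*-39 - -24*24)=2097; twice the area = |3318| = 3318; area = 1659; boundary points = 2 + 1 + 3 = 6; strictly interior points = area - boundary/2 + 1 = 1657; answer 1657
Stage 2: A1 = 1657; m = -38; T(2) = -3*(-43) + 1*(-38) = 91; iterating: T(2)=91, T(3)=-316, T(4)=1039, T(5)=-3433, T(6)=11338, T(7)=-37447, T(8)=123679; answer 123679
Stage 3: A2 = 123679; d = 123679; squarings mod 1984: 337^1=337, 337^2=481, 337^4=1217, 337^8=1025, 337^16=1089, 337^32=1473, 337^64=1217, 337^128=1025, 337^256=1089, 337^512=1473, 337^1024=1217, 337^2048=1025, 337^4096=1089, 337^8192=1473, 337^16384=1217, 337^32768=1025, 337^65536=1089; 337^123679 = 337^1 * 337^2 * 337^4 * 337^8 * 337^16 * 337^256 * 337^512 * 337^8192 * 337^16384 * 337^32768 * 337^65536 = 1201 (mod 1984); answer 1201

1201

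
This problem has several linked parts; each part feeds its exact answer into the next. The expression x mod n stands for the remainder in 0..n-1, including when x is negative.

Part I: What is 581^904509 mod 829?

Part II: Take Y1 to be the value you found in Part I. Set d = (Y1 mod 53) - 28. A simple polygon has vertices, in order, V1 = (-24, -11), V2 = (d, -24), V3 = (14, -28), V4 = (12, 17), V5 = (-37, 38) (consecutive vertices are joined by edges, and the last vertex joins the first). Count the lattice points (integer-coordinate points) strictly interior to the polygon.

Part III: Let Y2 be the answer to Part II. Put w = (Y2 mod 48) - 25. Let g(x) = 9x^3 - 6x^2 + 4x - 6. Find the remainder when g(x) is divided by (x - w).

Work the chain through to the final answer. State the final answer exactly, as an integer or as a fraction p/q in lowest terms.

Part I: squarings mod 829: 581^1=581, 581^2=158, 581^4=94, 581^8=546, 581^16=505, 581^32=522, 581^64=572, 581^128=558, 581^256=489, 581^512=369, 581^1024=205, 581^2048=575, 581^4096=683, 581^8192=591, 581^16384=272, 581^32768=203, 581^65536=588, 581^131072=51, 581^262144=114, 581^524288=561; 581^904509 = 581^1 * 581^4 * 581^8 * 581^16 * 581^32 * 581^256 * 581^1024 * 581^2048 * 581^16384 * 581^32768 * 581^65536 * 581^262144 * 581^524288 = 56 (mod 829); answer 56
Part II: Y1 = 56; d = -25; cross terms: (-24*-24 - -25*-11)=301, (-25*-28 - 14*-24)=1036, (14*17 - 12*-28)=574, (12*38 - -37*17)=1085, (-37*-11 - -24*38)=1319; twice the area = |4315| = 4315; area = 4315/2; boundary points = 1 + 1 + 1 + 7 + 1 = 11; strictly interior points = area - boundary/2 + 1 = 2153; answer 2153
Part III: Y2 = 2153; w = 16; remainder = value at the root: 9*(16)^3 - 6*(16)^2 + 4*(16)^1 - 6 = (36864) + (-1536) + (64) + (-6) = 35386; answer 35386

35386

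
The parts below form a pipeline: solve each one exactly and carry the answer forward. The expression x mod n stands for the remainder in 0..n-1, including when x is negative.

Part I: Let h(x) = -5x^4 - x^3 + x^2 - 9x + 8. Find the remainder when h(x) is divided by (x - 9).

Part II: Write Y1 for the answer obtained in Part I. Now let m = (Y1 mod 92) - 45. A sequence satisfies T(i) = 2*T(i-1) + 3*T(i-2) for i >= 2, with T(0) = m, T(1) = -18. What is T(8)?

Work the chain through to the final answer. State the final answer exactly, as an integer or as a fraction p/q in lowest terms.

Part I: remainder = value at the root: -5*(9)^4 - 1*(9)^3 + 1*(9)^2 - 9*(9)^1 + 8 = (-32805) + (-729) + (81) + (-81) + (8) = -33526; answer -33526
Part II: Y1 = -33526; m = 9; T(2) = 2*(-18) + 3*(9) = -9; iterating: T(2)=-9, T(3)=-72, T(4)=-171, T(5)=-558, T(6)=-1629, T(7)=-4932, T(8)=-14751; answer -14751

-14751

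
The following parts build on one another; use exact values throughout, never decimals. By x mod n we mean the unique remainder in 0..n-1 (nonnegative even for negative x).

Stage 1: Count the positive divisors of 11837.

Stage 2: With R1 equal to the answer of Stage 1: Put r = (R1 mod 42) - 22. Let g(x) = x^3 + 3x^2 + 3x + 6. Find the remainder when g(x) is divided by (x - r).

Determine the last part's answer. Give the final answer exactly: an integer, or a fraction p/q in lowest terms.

-2192

Stage 1: 11837 = 7 * 19 * 89; number of divisors = (1+1) * (1+1) * (1+1) = 8; answer 8
Stage 2: R1 = 8; r = -14; remainder = value at the root: 1*(-14)^3 + 3*(-14)^2 + 3*(-14)^1 + 6 = (-2744) + (588) + (-42) + (6) = -2192; answer -2192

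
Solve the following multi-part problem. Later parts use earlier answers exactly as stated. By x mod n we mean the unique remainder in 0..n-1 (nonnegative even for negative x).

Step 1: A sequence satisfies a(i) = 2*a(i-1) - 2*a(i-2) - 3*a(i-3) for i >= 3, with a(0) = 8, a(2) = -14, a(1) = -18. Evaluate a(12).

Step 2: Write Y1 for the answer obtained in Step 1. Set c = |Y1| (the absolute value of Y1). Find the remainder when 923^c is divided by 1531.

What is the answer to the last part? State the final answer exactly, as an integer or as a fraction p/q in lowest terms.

382

Step 1: a(3) = 2*(-14) - 2*(-18) - 3*(8) = -16; iterating: a(3)=-16, a(4)=50, a(5)=174, a(6)=296, a(7)=94, a(8)=-926, a(9)=-2928, a(10)=-4286, a(11)=62, a(12)=17480; answer 17480
Step 2: Y1 = 17480; c = 17480; squarings mod 1531: 923^1=923, 923^2=693, 923^4=1046, 923^8=982, 923^16=1325, 923^32=1099, 923^64=1373, 923^128=468, 923^256=91, 923^512=626, 923^1024=1471, 923^2048=538, 923^4096=85, 923^8192=1101, 923^16384=1180; 923^17480 = 923^8 * 923^64 * 923^1024 * 923^16384 = 382 (mod 1531); answer 382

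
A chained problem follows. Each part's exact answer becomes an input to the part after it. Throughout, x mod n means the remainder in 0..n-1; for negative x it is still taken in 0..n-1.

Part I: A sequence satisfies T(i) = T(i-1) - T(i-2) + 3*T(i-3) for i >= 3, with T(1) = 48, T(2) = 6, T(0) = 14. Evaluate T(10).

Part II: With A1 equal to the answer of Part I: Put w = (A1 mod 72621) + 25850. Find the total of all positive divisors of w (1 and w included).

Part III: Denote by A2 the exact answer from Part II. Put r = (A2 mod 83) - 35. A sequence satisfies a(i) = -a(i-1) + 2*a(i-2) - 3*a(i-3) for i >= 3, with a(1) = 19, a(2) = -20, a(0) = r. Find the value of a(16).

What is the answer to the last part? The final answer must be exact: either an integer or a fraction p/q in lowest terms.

-317096

Part I: T(3) = 1*(6) - 1*(48) + 3*(14) = 0; iterating: T(3)=0, T(4)=138, T(5)=156, T(6)=18, T(7)=276, T(8)=726, T(9)=504, T(10)=606; answer 606
Part II: A1 = 606; w = 26456; 26456 = 2^3 * 3307; sigma = (1 + 2 + 4 + 8) * (1 + 3307) = 15 * 3308 = 49620; answer 49620
Part III: A2 = 49620; r = 34; a(3) = -1*(-20) + 2*(19) - 3*(34) = -44; iterating: a(3)=-44, a(4)=-53, a(5)=25, a(6)=1, a(7)=208, a(8)=-281, a(9)=694, a(10)=-1880, a(11)=4111, a(12)=-9953, a(13)=23815, a(14)=-56054, a(15)=133543, a(16)=-317096; answer -317096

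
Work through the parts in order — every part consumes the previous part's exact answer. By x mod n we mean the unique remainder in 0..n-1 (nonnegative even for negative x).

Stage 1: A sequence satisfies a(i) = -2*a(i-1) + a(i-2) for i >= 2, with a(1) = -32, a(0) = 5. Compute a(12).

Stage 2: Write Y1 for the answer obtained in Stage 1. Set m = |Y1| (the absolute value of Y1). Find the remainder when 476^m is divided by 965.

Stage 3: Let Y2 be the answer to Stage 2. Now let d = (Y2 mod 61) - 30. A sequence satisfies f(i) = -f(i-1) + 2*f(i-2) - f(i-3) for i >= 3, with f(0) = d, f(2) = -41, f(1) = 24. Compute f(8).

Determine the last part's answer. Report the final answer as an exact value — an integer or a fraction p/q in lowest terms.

Stage 1: a(2) = -2*(-32) + 1*(5) = 69; iterating: a(2)=69, a(3)=-170, a(4)=409, a(5)=-988, a(6)=2385, a(7)=-5758, a(8)=13901, a(9)=-33560, a(10)=81021, a(11)=-195602, a(12)=472225; answer 472225
Stage 2: Y1 = 472225; m = 472225; squarings mod 965: 476^1=476, 476^2=766, 476^4=36, 476^8=331, 476^16=516, 476^32=881, 476^64=301, 476^128=856, 476^256=301, 476^512=856, 476^1024=301, 476^2048=856, 476^4096=301, 476^8192=856, 476^16384=301, 476^32768=856, 476^65536=301, 476^131072=856, 476^262144=301; 476^472225 = 476^1 * 476^32 * 476^128 * 476^1024 * 476^4096 * 476^8192 * 476^65536 * 476^131072 * 476^262144 = 296 (mod 965); answer 296
Stage 3: Y2 = 296; d = 22; f(3) = -1*(-41) + 2*(24) - 1*(22) = 67; iterating: f(3)=67, f(4)=-173, f(5)=348, f(6)=-761, f(7)=1630, f(8)=-3500; answer -3500

-3500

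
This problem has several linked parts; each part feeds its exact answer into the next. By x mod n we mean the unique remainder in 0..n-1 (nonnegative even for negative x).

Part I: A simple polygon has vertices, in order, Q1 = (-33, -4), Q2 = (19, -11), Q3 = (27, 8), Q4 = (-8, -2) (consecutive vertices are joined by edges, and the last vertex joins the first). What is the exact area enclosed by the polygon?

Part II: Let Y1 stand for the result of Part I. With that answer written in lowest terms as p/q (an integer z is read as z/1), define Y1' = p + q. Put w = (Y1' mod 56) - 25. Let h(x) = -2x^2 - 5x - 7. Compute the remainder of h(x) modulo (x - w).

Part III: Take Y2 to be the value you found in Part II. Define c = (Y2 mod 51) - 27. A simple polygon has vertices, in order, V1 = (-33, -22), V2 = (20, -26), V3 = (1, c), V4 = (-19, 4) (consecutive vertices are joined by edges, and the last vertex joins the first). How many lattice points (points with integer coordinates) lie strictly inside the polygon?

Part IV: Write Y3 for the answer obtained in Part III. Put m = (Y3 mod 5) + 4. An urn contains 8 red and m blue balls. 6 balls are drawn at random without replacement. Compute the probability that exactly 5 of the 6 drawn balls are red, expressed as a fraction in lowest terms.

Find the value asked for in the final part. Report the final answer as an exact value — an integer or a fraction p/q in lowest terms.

Part I: cross terms: (-33*-11 - 19*-4)=439, (19*8 - 27*-11)=449, (27*-2 - -8*8)=10, (-8*-4 - -33*-2)=-34; twice the area = |864| = 864; area = 432; answer 432
Part II: Y1 = 432; threaded value p + q = 433; w = 16; remainder = value at the root: -2*(16)^2 - 5*(16)^1 - 7 = (-512) + (-80) + (-7) = -599; answer -599
Part III: Y2 = -599; c = -14; cross terms: (-33*-26 - 20*-22)=1298, (20*-14 - 1*-26)=-254, (1*4 - -19*-14)=-262, (-19*-22 - -33*4)=550; twice the area = |1332| = 1332; area = 666; boundary points = 1 + 1 + 2 + 2 = 6; strictly interior points = area - boundary/2 + 1 = 664; answer 664
Part IV: Y3 = 664; m = 8; total draws C(16,6) = 8008; favorable C(8,5)*C(8,1) = 448; P = 8/143; answer 8/143

8/143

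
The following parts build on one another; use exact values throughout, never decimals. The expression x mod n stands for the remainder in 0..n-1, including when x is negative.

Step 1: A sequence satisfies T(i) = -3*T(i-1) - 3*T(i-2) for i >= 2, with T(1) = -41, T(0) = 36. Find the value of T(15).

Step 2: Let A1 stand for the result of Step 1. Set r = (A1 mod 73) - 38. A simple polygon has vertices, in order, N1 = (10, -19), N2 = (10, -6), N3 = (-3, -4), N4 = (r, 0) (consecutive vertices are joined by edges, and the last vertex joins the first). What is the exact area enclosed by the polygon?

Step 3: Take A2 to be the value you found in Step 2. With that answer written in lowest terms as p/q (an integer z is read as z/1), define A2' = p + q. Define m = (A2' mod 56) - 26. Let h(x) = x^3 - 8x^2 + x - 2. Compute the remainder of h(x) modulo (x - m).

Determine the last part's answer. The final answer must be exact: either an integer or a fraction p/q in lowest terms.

-198

Step 1: T(2) = -3*(-41) - 3*(36) = 15; iterating: T(2)=15, T(3)=78, T(4)=-279, T(5)=603, T(6)=-972, T(7)=1107, T(8)=-405, T(9)=-2106, T(10)=7533, T(11)=-16281, T(12)=26244, T(13)=-29889, T(14)=10935, T(15)=56862; answer 56862
Step 2: A1 = 56862; r = 30; cross terms: (10*-6 - 10*-19)=130, (10*-4 - -3*-6)=-58, (-3*0 - 30*-4)=120, (30*-19 - 10*0)=-570; twice the area = |-378| = 378; area = 189; answer 189
Step 3: A2 = 189; threaded value p + q = 190; m = -4; remainder = value at the root: 1*(-4)^3 - 8*(-4)^2 + 1*(-4)^1 - 2 = (-64) + (-128) + (-4) + (-2) = -198; answer -198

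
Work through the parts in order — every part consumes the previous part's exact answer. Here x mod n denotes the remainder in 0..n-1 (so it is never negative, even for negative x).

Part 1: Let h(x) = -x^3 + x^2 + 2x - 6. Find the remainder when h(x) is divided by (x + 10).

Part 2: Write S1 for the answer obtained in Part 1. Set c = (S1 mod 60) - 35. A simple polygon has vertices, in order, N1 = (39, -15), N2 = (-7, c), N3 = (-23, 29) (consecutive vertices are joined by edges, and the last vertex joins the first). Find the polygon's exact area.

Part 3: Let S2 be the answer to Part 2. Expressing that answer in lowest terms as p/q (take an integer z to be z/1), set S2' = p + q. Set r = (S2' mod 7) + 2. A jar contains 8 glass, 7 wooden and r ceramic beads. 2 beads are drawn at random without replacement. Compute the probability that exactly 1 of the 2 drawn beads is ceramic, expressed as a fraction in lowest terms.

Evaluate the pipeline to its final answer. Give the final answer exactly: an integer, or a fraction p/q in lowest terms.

Part 1: remainder = value at the root: -1*(-10)^3 + 1*(-10)^2 + 2*(-10)^1 - 6 = (1000) + (100) + (-20) + (-6) = 1074; answer 1074
Part 2: S1 = 1074; c = 19; cross terms: (39*19 - -7*-15)=636, (-7*29 - -23*19)=234, (-23*-15 - 39*29)=-786; twice the area = |84| = 84; area = 42; answer 42
Part 3: S2 = 42; threaded value p + q = 43; r = 3; total draws C(18,2) = 153; favorable C(3,1)*C(15,1) = 45; P = 5/17; answer 5/17

5/17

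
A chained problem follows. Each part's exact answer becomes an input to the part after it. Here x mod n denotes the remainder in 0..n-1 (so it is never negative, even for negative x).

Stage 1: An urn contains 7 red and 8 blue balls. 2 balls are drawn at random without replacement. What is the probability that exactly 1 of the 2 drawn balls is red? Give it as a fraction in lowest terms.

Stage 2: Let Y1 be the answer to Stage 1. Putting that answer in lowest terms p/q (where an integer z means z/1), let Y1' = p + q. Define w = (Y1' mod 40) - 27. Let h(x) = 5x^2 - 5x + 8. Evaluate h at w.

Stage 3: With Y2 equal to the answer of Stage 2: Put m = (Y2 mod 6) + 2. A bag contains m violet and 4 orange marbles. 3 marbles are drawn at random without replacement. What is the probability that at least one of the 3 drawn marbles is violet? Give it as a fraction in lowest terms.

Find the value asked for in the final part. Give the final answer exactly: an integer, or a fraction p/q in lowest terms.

Stage 1: total draws C(15,2) = 105; favorable C(7,1)*C(8,1) = 56; P = 8/15; answer 8/15
Stage 2: Y1 = 8/15; threaded value p + q = 23; w = -4; 5*(-4)^2 - 5*(-4)^1 + 8 = (80) + (20) + (8) = 108; answer 108
Stage 3: Y2 = 108; m = 2; total draws C(6,3) = 20; complement C(4,3) = 4; favorable 20 - 4 = 16; P = 4/5; answer 4/5

4/5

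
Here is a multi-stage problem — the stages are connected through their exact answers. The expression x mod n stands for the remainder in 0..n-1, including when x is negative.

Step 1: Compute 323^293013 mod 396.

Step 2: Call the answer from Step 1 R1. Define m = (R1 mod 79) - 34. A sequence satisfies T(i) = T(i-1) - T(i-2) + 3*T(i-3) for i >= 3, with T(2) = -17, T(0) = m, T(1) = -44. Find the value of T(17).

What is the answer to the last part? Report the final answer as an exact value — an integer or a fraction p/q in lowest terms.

-31228

Step 1: squarings mod 396: 323^1=323, 323^2=181, 323^4=289, 323^8=361, 323^16=37, 323^32=181, 323^64=289, 323^128=361, 323^256=37, 323^512=181, 323^1024=289, 323^2048=361, 323^4096=37, 323^8192=181, 323^16384=289, 323^32768=361, 323^65536=37, 323^131072=181, 323^262144=289; 323^293013 = 323^1 * 323^4 * 323^16 * 323^128 * 323^2048 * 323^4096 * 323^8192 * 323^16384 * 323^262144 = 251 (mod 396); answer 251
Step 2: R1 = 251; m = -20; T(3) = 1*(-17) - 1*(-44) + 3*(-20) = -33; iterating: T(3)=-33, T(4)=-148, T(5)=-166, T(6)=-117, T(7)=-395, T(8)=-776, T(9)=-732, T(10)=-1141, T(11)=-2737, T(12)=-3792, T(13)=-4478, T(14)=-8897, T(15)=-15795, T(16)=-20332, T(17)=-31228; answer -31228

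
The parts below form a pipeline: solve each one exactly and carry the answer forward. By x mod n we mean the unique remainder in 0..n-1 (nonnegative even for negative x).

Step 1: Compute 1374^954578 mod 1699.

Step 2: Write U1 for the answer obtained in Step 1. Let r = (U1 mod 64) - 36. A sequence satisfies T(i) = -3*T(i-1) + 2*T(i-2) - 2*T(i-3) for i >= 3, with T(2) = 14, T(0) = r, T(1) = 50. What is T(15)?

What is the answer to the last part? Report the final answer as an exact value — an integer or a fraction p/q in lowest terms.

Step 1: squarings mod 1699: 1374^1=1374, 1374^2=287, 1374^4=817, 1374^8=1481, 1374^16=1651, 1374^32=605, 1374^64=740, 1374^128=522, 1374^256=644, 1374^512=180, 1374^1024=119, 1374^2048=569, 1374^4096=951, 1374^8192=533, 1374^16384=356, 1374^32768=1010, 1374^65536=700, 1374^131072=688, 1374^262144=1022, 1374^524288=1298; 1374^954578 = 1374^2 * 1374^16 * 1374^64 * 1374^128 * 1374^4096 * 1374^32768 * 1374^131072 * 1374^262144 * 1374^524288 = 808 (mod 1699); answer 808
Step 2: U1 = 808; r = 4; T(3) = -3*(14) + 2*(50) - 2*(4) = 50; iterating: T(3)=50, T(4)=-222, T(5)=738, T(6)=-2758, T(7)=10194, T(8)=-37574, T(9)=138626, T(10)=-511414, T(11)=1886642, T(12)=-6960006, T(13)=25676130, T(14)=-94721686, T(15)=349437330; answer 349437330

349437330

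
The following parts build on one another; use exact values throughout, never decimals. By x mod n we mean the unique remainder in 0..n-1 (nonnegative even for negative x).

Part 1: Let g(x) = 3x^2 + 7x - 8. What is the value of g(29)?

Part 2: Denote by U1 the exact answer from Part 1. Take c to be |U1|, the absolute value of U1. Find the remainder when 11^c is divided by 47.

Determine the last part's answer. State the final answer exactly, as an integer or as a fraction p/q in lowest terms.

24

Part 1: 3*(29)^2 + 7*(29)^1 - 8 = (2523) + (203) + (-8) = 2718; answer 2718
Part 2: U1 = 2718; c = 2718; squarings mod 47: 11^1=11, 11^2=27, 11^4=24, 11^8=12, 11^16=3, 11^32=9, 11^64=34, 11^128=28, 11^256=32, 11^512=37, 11^1024=6, 11^2048=36; 11^2718 = 11^2 * 11^4 * 11^8 * 11^16 * 11^128 * 11^512 * 11^2048 = 24 (mod 47); answer 24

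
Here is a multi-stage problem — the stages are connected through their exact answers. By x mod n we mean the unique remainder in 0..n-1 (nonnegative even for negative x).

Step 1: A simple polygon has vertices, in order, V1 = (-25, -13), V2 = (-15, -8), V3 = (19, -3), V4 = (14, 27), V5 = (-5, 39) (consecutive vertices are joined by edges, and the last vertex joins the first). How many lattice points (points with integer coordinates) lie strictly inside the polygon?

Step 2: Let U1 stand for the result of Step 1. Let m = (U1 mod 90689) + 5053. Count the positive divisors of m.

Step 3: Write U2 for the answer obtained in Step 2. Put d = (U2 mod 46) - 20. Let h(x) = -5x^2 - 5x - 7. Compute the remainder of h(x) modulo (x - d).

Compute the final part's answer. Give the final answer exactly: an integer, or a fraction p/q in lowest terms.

-667

Step 1: cross terms: (-25*-8 - -15*-13)=5, (-15*-3 - 19*-8)=197, (19*27 - 14*-3)=555, (14*39 - -5*27)=681, (-5*-13 - -25*39)=1040; twice the area = |2478| = 2478; area = 1239; boundary points = 5 + 1 + 5 + 1 + 4 = 16; strictly interior points = area - boundary/2 + 1 = 1232; answer 1232
Step 2: U1 = 1232; m = 6285; 6285 = 3 * 5 * 419; number of divisors = (1+1) * (1+1) * (1+1) = 8; answer 8
Step 3: U2 = 8; d = -12; remainder = value at the root: -5*(-12)^2 - 5*(-12)^1 - 7 = (-720) + (60) + (-7) = -667; answer -667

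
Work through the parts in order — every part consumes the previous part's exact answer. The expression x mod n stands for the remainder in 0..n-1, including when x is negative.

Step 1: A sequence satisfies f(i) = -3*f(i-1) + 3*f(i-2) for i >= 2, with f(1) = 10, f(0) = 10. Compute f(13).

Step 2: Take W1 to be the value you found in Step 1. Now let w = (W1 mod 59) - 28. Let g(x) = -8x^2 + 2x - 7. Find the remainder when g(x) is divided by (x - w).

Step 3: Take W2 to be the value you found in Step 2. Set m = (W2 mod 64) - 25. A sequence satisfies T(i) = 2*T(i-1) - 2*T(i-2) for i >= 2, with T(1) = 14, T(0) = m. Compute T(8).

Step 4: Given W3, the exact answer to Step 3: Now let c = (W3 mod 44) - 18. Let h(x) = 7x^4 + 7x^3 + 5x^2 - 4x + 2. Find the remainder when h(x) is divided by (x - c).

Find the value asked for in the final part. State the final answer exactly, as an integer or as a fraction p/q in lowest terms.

10742

Step 1: f(2) = -3*(10) + 3*(10) = 0; iterating: f(2)=0, f(3)=30, f(4)=-90, f(5)=360, f(6)=-1350, f(7)=5130, f(8)=-19440, f(9)=73710, f(10)=-279450, f(11)=1059480, f(12)=-4016790, f(13)=15228810; answer 15228810
Step 2: W1 = 15228810; w = -3; remainder = value at the root: -8*(-3)^2 + 2*(-3)^1 - 7 = (-72) + (-6) + (-7) = -85; answer -85
Step 3: W2 = -85; m = 18; T(2) = 2*(14) - 2*(18) = -8; iterating: T(2)=-8, T(3)=-44, T(4)=-72, T(5)=-56, T(6)=32, T(7)=176, T(8)=288; answer 288
Step 4: W3 = 288; c = 6; remainder = value at the root: 7*(6)^4 + 7*(6)^3 + 5*(6)^2 - 4*(6)^1 + 2 = (9072) + (1512) + (180) + (-24) + (2) = 10742; answer 10742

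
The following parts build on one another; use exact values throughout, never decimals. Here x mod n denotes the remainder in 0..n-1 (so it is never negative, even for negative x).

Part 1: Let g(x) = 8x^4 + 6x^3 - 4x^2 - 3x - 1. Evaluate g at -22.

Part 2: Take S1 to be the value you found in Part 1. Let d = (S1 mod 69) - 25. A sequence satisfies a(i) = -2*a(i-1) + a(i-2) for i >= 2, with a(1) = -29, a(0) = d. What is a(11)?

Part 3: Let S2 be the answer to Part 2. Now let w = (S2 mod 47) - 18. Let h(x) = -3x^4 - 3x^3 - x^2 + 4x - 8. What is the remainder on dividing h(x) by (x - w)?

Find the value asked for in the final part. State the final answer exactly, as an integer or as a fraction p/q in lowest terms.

Part 1: 8*(-22)^4 + 6*(-22)^3 - 4*(-22)^2 - 3*(-22)^1 - 1 = (1874048) + (-63888) + (-1936) + (66) + (-1) = 1808289; answer 1808289
Part 2: S1 = 1808289; d = -19; a(2) = -2*(-29) + 1*(-19) = 39; iterating: a(2)=39, a(3)=-107, a(4)=253, a(5)=-613, a(6)=1479, a(7)=-3571, a(8)=8621, a(9)=-20813, a(10)=50247, a(11)=-121307; answer -121307
Part 3: S2 = -121307; w = -18; remainder = value at the root: -3*(-18)^4 - 3*(-18)^3 - 1*(-18)^2 + 4*(-18)^1 - 8 = (-314928) + (17496) + (-324) + (-72) + (-8) = -297836; answer -297836

-297836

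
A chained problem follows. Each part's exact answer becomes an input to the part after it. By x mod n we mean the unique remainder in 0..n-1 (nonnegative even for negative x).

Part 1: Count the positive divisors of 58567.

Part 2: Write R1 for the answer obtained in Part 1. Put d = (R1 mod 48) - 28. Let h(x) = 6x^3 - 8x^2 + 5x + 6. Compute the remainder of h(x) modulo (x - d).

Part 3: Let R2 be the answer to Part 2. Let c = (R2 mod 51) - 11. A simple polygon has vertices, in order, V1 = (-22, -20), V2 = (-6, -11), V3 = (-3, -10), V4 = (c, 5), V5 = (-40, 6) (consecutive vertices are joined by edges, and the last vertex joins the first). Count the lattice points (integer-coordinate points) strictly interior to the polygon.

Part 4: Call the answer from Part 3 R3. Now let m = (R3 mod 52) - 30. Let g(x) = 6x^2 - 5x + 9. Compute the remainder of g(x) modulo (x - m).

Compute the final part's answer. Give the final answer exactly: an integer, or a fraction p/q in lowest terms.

Part 1: 58567 is prime, so its only divisors are 1 and 58567; count = 2; answer 2
Part 2: R1 = 2; d = -26; remainder = value at the root: 6*(-26)^3 - 8*(-26)^2 + 5*(-26)^1 + 6 = (-105456) + (-5408) + (-130) + (6) = -110988; answer -110988
Part 3: R2 = -110988; c = 28; cross terms: (-22*-11 - -6*-20)=122, (-6*-10 - -3*-11)=27, (-3*5 - 28*-10)=265, (28*6 - -40*5)=368, (-40*-20 - -22*6)=932; twice the area = |1714| = 1714; area = 857; boundary points = 1 + 1 + 1 + 1 + 2 = 6; strictly interior points = area - boundary/2 + 1 = 855; answer 855
Part 4: R3 = 855; m = -7; remainder = value at the root: 6*(-7)^2 - 5*(-7)^1 + 9 = (294) + (35) + (9) = 338; answer 338

338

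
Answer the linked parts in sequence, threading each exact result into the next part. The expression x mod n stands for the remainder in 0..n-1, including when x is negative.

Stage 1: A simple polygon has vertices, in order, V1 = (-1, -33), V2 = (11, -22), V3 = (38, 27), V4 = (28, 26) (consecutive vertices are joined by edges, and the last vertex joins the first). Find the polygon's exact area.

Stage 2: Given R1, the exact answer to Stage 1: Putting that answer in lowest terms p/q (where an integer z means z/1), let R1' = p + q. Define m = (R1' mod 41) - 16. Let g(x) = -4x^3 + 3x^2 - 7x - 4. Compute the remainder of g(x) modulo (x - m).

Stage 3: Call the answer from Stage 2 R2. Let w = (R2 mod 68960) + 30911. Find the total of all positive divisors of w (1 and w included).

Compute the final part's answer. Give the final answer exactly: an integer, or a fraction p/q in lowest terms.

Stage 1: cross terms: (-1*-22 - 11*-33)=385, (11*27 - 38*-22)=1133, (38*26 - 28*27)=232, (28*-33 - -1*26)=-898; twice the area = |852| = 852; area = 426; answer 426
Stage 2: R1 = 426; threaded value p + q = 427; m = 1; remainder = value at the root: -4*(1)^3 + 3*(1)^2 - 7*(1)^1 - 4 = (-4) + (3) + (-7) + (-4) = -12; answer -12
Stage 3: R2 = -12; w = 99859; 99859 is prime, so its only divisors are 1 and 99859; sigma = 1 + 99859 = 99860; answer 99860

99860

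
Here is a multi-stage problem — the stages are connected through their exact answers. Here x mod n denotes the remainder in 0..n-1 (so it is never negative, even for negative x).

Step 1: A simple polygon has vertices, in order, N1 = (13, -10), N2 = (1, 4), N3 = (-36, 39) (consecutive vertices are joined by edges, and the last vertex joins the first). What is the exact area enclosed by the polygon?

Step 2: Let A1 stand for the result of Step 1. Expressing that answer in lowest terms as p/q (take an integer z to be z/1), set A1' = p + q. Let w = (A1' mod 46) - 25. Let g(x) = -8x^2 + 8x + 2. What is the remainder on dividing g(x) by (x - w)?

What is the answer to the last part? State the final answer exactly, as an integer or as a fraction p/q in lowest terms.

-3694

Step 1: cross terms: (13*4 - 1*-10)=62, (1*39 - -36*4)=183, (-36*-10 - 13*39)=-147; twice the area = |98| = 98; area = 49; answer 49
Step 2: A1 = 49; threaded value p + q = 50; w = -21; remainder = value at the root: -8*(-21)^2 + 8*(-21)^1 + 2 = (-3528) + (-168) + (2) = -3694; answer -3694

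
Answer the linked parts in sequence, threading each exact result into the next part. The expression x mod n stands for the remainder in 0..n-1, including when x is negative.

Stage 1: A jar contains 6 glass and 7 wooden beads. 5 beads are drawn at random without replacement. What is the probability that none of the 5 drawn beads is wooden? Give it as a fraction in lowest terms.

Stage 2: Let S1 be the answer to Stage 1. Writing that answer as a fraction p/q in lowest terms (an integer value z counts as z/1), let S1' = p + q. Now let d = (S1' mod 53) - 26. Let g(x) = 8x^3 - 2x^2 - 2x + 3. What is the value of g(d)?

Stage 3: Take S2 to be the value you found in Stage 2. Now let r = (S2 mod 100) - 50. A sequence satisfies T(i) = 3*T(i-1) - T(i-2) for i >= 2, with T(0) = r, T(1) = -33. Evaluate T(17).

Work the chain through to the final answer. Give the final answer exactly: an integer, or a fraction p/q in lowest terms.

Stage 1: total draws C(13,5) = 1287; favorable C(6,5) = 6; P = 2/429; answer 2/429
Stage 2: S1 = 2/429; threaded value p + q = 431; d = -19; 8*(-19)^3 - 2*(-19)^2 - 2*(-19)^1 + 3 = (-54872) + (-722) + (38) + (3) = -55553; answer -55553
Stage 3: S2 = -55553; r = -3; T(2) = 3*(-33) - 1*(-3) = -96; iterating: T(2)=-96, T(3)=-255, T(4)=-669, T(5)=-1752, T(6)=-4587, T(7)=-12009, T(8)=-31440, T(9)=-82311, T(10)=-215493, T(11)=-564168, T(12)=-1477011, T(13)=-3866865, T(14)=-10123584, T(15)=-26503887, T(16)=-69388077, T(17)=-181660344; answer -181660344

-181660344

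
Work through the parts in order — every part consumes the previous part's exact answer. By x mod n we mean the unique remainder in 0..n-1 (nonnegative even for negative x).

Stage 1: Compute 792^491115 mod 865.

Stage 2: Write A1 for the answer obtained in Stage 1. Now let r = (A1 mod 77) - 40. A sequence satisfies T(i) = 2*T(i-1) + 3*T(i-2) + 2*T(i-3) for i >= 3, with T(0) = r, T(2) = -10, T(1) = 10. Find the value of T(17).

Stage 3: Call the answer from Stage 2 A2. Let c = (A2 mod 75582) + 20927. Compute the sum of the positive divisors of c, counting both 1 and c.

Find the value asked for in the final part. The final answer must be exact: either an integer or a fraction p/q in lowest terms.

168480

Stage 1: squarings mod 865: 792^1=792, 792^2=139, 792^4=291, 792^8=776, 792^16=136, 792^32=331, 792^64=571, 792^128=801, 792^256=636, 792^512=541, 792^1024=311, 792^2048=706, 792^4096=196, 792^8192=356, 792^16384=446, 792^32768=831, 792^65536=291, 792^131072=776, 792^262144=136; 792^491115 = 792^1 * 792^2 * 792^8 * 792^32 * 792^64 * 792^512 * 792^1024 * 792^2048 * 792^4096 * 792^8192 * 792^16384 * 792^65536 * 792^131072 * 792^262144 = 743 (mod 865); answer 743
Stage 2: A1 = 743; r = 10; T(3) = 2*(-10) + 3*(10) + 2*(10) = 30; iterating: T(3)=30, T(4)=50, T(5)=170, T(6)=550, T(7)=1710, T(8)=5410, T(9)=17050, T(10)=53750, T(11)=169470, T(12)=534290, T(13)=1684490, T(14)=5310790, T(15)=16743630, T(16)=52788610, T(17)=166429690; answer 166429690
Stage 3: A2 = 166429690; c = 94635; 94635 = 3^3 * 5 * 701; sigma = (1 + 3 + 9 + 27) * (1 + 5) * (1 + 701) = 40 * 6 * 702 = 168480; answer 168480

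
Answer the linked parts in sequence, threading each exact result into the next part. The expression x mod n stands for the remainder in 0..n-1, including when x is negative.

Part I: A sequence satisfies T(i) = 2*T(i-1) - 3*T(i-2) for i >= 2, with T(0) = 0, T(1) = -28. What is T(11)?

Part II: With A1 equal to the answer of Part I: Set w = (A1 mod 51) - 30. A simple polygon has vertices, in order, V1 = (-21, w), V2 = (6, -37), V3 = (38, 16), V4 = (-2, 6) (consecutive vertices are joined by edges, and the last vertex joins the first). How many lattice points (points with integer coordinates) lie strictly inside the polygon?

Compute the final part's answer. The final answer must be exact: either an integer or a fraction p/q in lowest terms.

1354

Part I: T(2) = 2*(-28) - 3*(0) = -56; iterating: T(2)=-56, T(3)=-28, T(4)=112, T(5)=308, T(6)=280, T(7)=-364, T(8)=-1568, T(9)=-2044, T(10)=616, T(11)=7364; answer 7364
Part II: A1 = 7364; w = -10; cross terms: (-21*-37 - 6*-10)=837, (6*16 - 38*-37)=1502, (38*6 - -2*16)=260, (-2*-10 - -21*6)=146; twice the area = |2745| = 2745; area = 2745/2; boundary points = 27 + 1 + 10 + 1 = 39; strictly interior points = area - boundary/2 + 1 = 1354; answer 1354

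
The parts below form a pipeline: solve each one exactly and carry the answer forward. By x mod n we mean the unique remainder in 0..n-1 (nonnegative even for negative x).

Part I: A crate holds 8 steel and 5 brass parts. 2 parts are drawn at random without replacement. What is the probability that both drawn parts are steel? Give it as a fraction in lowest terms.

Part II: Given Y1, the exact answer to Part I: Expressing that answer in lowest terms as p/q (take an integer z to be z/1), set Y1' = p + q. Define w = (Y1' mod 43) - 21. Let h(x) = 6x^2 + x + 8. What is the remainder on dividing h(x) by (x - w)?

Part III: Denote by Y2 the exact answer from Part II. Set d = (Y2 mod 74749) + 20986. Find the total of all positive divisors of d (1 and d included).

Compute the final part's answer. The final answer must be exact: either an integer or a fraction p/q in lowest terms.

Part I: total draws C(13,2) = 78; favorable C(8,2) = 28; P = 14/39; answer 14/39
Part II: Y1 = 14/39; threaded value p + q = 53; w = -11; remainder = value at the root: 6*(-11)^2 + 1*(-11)^1 + 8 = (726) + (-11) + (8) = 723; answer 723
Part III: Y2 = 723; d = 21709; 21709 = 17 * 1277; sigma = (1 + 17) * (1 + 1277) = 18 * 1278 = 23004; answer 23004

23004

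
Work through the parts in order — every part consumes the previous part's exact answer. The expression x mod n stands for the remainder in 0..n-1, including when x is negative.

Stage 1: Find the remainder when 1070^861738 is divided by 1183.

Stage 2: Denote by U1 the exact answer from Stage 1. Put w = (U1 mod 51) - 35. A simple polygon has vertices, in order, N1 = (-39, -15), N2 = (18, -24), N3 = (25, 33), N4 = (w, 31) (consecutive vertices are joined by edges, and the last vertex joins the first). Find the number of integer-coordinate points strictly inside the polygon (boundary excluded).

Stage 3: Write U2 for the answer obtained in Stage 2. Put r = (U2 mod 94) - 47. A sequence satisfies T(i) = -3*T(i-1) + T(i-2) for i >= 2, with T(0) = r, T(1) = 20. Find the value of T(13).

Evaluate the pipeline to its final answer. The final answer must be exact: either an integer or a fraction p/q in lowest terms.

35071940

Stage 1: squarings mod 1183: 1070^1=1070, 1070^2=939, 1070^4=386, 1070^8=1121, 1070^16=295, 1070^32=666, 1070^64=1114, 1070^128=29, 1070^256=841, 1070^512=1030, 1070^1024=932, 1070^2048=302, 1070^4096=113, 1070^8192=939, 1070^16384=386, 1070^32768=1121, 1070^65536=295, 1070^131072=666, 1070^262144=1114, 1070^524288=29; 1070^861738 = 1070^2 * 1070^8 * 1070^32 * 1070^512 * 1070^1024 * 1070^8192 * 1070^65536 * 1070^262144 * 1070^524288 = 729 (mod 1183); answer 729
Stage 2: U1 = 729; w = -20; cross terms: (-39*-24 - 18*-15)=1206, (18*33 - 25*-24)=1194, (25*31 - -20*33)=1435, (-20*-15 - -39*31)=1509; twice the area = |5344| = 5344; area = 2672; boundary points = 3 + 1 + 1 + 1 = 6; strictly interior points = area - boundary/2 + 1 = 2670; answer 2670
Stage 3: U2 = 2670; r = -9; T(2) = -3*(20) + 1*(-9) = -69; iterating: T(2)=-69, T(3)=227, T(4)=-750, T(5)=2477, T(6)=-8181, T(7)=27020, T(8)=-89241, T(9)=294743, T(10)=-973470, T(11)=3215153, T(12)=-10618929, T(13)=35071940; answer 35071940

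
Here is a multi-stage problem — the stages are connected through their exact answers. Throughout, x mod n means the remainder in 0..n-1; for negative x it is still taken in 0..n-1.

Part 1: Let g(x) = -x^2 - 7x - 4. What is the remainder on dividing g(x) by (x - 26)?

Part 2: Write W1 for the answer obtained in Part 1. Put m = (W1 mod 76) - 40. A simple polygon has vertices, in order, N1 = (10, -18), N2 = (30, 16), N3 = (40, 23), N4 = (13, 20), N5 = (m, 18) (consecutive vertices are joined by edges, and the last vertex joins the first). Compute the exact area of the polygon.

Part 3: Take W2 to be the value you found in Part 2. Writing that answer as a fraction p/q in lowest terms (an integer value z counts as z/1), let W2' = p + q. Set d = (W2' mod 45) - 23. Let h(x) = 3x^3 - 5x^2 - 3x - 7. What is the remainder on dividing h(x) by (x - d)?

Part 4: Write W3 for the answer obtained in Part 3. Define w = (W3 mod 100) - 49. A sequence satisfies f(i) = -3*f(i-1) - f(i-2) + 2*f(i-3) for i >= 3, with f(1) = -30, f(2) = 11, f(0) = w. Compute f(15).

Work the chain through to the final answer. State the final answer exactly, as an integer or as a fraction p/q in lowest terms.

Part 1: remainder = value at the root: -1*(26)^2 - 7*(26)^1 - 4 = (-676) + (-182) + (-4) = -862; answer -862
Part 2: W1 = -862; m = 10; cross terms: (10*16 - 30*-18)=700, (30*23 - 40*16)=50, (40*20 - 13*23)=501, (13*18 - 10*20)=34, (10*-18 - 10*18)=-360; twice the area = |925| = 925; area = 925/2; answer 925/2
Part 3: W2 = 925/2; threaded value p + q = 927; d = 4; remainder = value at the root: 3*(4)^3 - 5*(4)^2 - 3*(4)^1 - 7 = (192) + (-80) + (-12) + (-7) = 93; answer 93
Part 4: W3 = 93; w = 44; f(3) = -3*(11) - 1*(-30) + 2*(44) = 85; iterating: f(3)=85, f(4)=-326, f(5)=915, f(6)=-2249, f(7)=5180, f(8)=-11461, f(9)=24705, f(10)=-52294, f(11)=109255, f(12)=-226061, f(13)=464340, f(14)=-948449, f(15)=1928885; answer 1928885

1928885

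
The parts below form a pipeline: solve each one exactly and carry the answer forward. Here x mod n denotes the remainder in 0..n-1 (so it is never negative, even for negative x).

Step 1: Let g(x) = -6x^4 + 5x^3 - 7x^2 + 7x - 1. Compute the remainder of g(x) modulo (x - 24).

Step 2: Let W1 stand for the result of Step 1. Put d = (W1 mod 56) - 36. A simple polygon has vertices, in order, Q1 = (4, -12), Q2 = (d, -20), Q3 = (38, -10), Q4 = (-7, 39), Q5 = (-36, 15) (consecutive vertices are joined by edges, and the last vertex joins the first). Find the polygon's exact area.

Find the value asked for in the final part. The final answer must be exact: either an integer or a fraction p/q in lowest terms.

3785/2

Step 1: remainder = value at the root: -6*(24)^4 + 5*(24)^3 - 7*(24)^2 + 7*(24)^1 - 1 = (-1990656) + (69120) + (-4032) + (168) + (-1) = -1925401; answer -1925401
Step 2: W1 = -1925401; d = 11; cross terms: (4*-20 - 11*-12)=52, (11*-10 - 38*-20)=650, (38*39 - -7*-10)=1412, (-7*15 - -36*39)=1299, (-36*-12 - 4*15)=372; twice the area = |3785| = 3785; area = 3785/2; answer 3785/2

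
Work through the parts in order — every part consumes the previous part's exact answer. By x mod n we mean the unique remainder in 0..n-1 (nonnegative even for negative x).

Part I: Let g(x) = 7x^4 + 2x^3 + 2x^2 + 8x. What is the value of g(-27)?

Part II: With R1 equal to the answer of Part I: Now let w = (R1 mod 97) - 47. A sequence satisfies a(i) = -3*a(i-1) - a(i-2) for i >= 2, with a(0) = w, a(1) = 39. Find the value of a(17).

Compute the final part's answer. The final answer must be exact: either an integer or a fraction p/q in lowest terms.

Part I: 7*(-27)^4 + 2*(-27)^3 + 2*(-27)^2 + 8*(-27)^1 = (3720087) + (-39366) + (1458) + (-216) = 3681963; answer 3681963
Part II: R1 = 3681963; w = -10; a(2) = -3*(39) - 1*(-10) = -107; iterating: a(2)=-107, a(3)=282, a(4)=-739, a(5)=1935, a(6)=-5066, a(7)=13263, a(8)=-34723, a(9)=90906, a(10)=-237995, a(11)=623079, a(12)=-1631242, a(13)=4270647, a(14)=-11180699, a(15)=29271450, a(16)=-76633651, a(17)=200629503; answer 200629503

200629503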